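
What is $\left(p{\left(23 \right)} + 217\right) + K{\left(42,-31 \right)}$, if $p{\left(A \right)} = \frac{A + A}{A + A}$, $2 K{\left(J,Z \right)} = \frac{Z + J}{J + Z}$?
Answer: $\frac{437}{2} \approx 218.5$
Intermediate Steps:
$K{\left(J,Z \right)} = \frac{1}{2}$ ($K{\left(J,Z \right)} = \frac{\left(Z + J\right) \frac{1}{J + Z}}{2} = \frac{\left(J + Z\right) \frac{1}{J + Z}}{2} = \frac{1}{2} \cdot 1 = \frac{1}{2}$)
$p{\left(A \right)} = 1$ ($p{\left(A \right)} = \frac{2 A}{2 A} = 2 A \frac{1}{2 A} = 1$)
$\left(p{\left(23 \right)} + 217\right) + K{\left(42,-31 \right)} = \left(1 + 217\right) + \frac{1}{2} = 218 + \frac{1}{2} = \frac{437}{2}$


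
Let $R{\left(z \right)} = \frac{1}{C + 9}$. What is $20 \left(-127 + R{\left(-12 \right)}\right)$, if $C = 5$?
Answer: $- \frac{17770}{7} \approx -2538.6$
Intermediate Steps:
$R{\left(z \right)} = \frac{1}{14}$ ($R{\left(z \right)} = \frac{1}{5 + 9} = \frac{1}{14}$)
$20 \left(-127 + R{\left(-12 \right)}\right) = 20 \left(-127 + \frac{1}{14}\right) = 20 \left(- \frac{1777}{14}\right) = - \frac{17770}{7}$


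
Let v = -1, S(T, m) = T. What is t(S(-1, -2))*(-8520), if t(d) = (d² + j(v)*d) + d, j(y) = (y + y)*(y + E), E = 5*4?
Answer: -323760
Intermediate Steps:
E = 20
j(y) = 2*y*(20 + y) (j(y) = (y + y)*(y + 20) = (2*y)*(20 + y) = 2*y*(20 + y))
t(d) = d² - 37*d (t(d) = (d² + (2*(-1)*(20 - 1))*d) + d = (d² + (2*(-1)*19)*d) + d = (d² - 38*d) + d = d² - 37*d)
t(S(-1, -2))*(-8520) = -(-37 - 1)*(-8520) = -1*(-38)*(-8520) = 38*(-8520) = -323760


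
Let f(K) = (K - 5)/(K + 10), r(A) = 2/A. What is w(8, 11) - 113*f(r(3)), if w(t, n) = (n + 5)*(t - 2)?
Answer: 4541/32 ≈ 141.91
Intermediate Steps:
w(t, n) = (-2 + t)*(5 + n) (w(t, n) = (5 + n)*(-2 + t) = (-2 + t)*(5 + n))
f(K) = (-5 + K)/(10 + K)
w(8, 11) - 113*f(r(3)) = (-10 - 2*11 + 5*8 + 11*8) - 113*(-5 + 2/3)/(10 + 2/3) = (-10 - 22 + 40 + 88) - 113*(-5 + 2*(⅓))/(10 + 2*(⅓)) = 96 - 113*(-5 + ⅔)/(10 + ⅔) = 96 - 113*(-13)/(32/3*3) = 96 - 339*(-13)/(32*3) = 96 - 113*(-13/32) = 96 + 1469/32 = 4541/32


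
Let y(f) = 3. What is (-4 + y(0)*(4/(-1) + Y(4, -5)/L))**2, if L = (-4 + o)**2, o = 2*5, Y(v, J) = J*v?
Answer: 2809/9 ≈ 312.11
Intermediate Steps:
o = 10
L = 36 (L = (-4 + 10)**2 = 6**2 = 36)
(-4 + y(0)*(4/(-1) + Y(4, -5)/L))**2 = (-4 + 3*(4/(-1) - 5*4/36))**2 = (-4 + 3*(4*(-1) - 20*1/36))**2 = (-4 + 3*(-4 - 5/9))**2 = (-4 + 3*(-41/9))**2 = (-4 - 41/3)**2 = (-53/3)**2 = 2809/9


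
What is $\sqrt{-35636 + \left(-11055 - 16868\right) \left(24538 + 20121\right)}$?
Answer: $i \sqrt{1247048893} \approx 35314.0 i$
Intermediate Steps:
$\sqrt{-35636 + \left(-11055 - 16868\right) \left(24538 + 20121\right)} = \sqrt{-35636 - 1247013257} = \sqrt{-1247048893} = i \sqrt{1247048893}$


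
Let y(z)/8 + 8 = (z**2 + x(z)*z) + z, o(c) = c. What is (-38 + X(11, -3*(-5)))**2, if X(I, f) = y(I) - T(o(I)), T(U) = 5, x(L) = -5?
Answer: 259081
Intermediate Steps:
y(z) = -64 - 32*z + 8*z**2 (y(z) = -64 + 8*((z**2 - 5*z) + z) = -64 + 8*(z**2 - 4*z) = -64 + (-32*z + 8*z**2) = -64 - 32*z + 8*z**2)
X(I, f) = -69 - 32*I + 8*I**2 (X(I, f) = (-64 - 32*I + 8*I**2) - 1*5 = (-64 - 32*I + 8*I**2) - 5 = -69 - 32*I + 8*I**2)
(-38 + X(11, -3*(-5)))**2 = (-38 + (-69 - 32*11 + 8*11**2))**2 = (-38 + (-69 - 352 + 8*121))**2 = (-38 + (-69 - 352 + 968))**2 = (-38 + 547)**2 = 509**2 = 259081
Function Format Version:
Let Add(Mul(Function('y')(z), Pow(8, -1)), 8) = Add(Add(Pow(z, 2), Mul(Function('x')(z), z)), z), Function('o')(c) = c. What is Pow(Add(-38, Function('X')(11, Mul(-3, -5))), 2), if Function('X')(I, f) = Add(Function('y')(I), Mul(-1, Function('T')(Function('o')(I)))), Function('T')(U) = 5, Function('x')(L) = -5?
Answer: 259081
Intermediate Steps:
Function('y')(z) = Add(-64, Mul(-32, z), Mul(8, Pow(z, 2))) (Function('y')(z) = Add(-64, Mul(8, Add(Add(Pow(z, 2), Mul(-5, z)), z))) = Add(-64, Mul(8, Add(Pow(z, 2), Mul(-4, z)))) = Add(-64, Add(Mul(-32, z), Mul(8, Pow(z, 2)))) = Add(-64, Mul(-32, z), Mul(8, Pow(z, 2))))
Function('X')(I, f) = Add(-69, Mul(-32, I), Mul(8, Pow(I, 2))) (Function('X')(I, f) = Add(Add(-64, Mul(-32, I), Mul(8, Pow(I, 2))), Mul(-1, 5)) = Add(Add(-64, Mul(-32, I), Mul(8, Pow(I, 2))), -5) = Add(-69, Mul(-32, I), Mul(8, Pow(I, 2))))
Pow(Add(-38, Function('X')(11, Mul(-3, -5))), 2) = Pow(Add(-38, Add(-69, Mul(-32, 11), Mul(8, Pow(11, 2)))), 2) = Pow(Add(-38, Add(-69, -352, Mul(8, 121))), 2) = Pow(Add(-38, Add(-69, -352, 968)), 2) = Pow(Add(-38, 547), 2) = Pow(509, 2) = 259081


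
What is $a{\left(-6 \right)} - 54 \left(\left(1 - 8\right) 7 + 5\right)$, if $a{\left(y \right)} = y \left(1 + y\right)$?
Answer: $2406$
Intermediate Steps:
$a{\left(-6 \right)} - 54 \left(\left(1 - 8\right) 7 + 5\right) = - 6 \left(1 - 6\right) - 54 \left(\left(1 - 8\right) 7 + 5\right) = \left(-6\right) \left(-5\right) - 54 \left(\left(1 - 8\right) 7 + 5\right) = 30 - 54 \left(\left(-7\right) 7 + 5\right) = 30 - 54 \left(-49 + 5\right) = 30 - -2376 = 30 + 2376 = 2406$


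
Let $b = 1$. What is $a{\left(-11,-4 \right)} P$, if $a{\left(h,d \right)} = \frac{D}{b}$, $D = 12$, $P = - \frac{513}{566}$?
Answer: $- \frac{3078}{283} \approx -10.876$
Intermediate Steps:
$P = - \frac{513}{566}$ ($P = \left(-513\right) \frac{1}{566} = - \frac{513}{566} \approx -0.90636$)
$a{\left(h,d \right)} = 12$ ($a{\left(h,d \right)} = \frac{12}{1} = 12 \cdot 1 = 12$)
$a{\left(-11,-4 \right)} P = 12 \left(- \frac{513}{566}\right) = - \frac{3078}{283}$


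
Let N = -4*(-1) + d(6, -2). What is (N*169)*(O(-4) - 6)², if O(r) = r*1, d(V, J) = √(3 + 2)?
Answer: 67600 + 16900*√5 ≈ 1.0539e+5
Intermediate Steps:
d(V, J) = √5
O(r) = r
N = 4 + √5 (N = -4*(-1) + √5 = 4 + √5 ≈ 6.2361)
(N*169)*(O(-4) - 6)² = ((4 + √5)*169)*(-4 - 6)² = (676 + 169*√5)*(-10)² = (676 + 169*√5)*100 = 67600 + 16900*√5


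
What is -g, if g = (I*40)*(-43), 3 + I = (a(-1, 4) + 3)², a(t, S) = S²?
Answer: 615760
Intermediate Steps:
I = 358 (I = -3 + (4² + 3)² = -3 + (16 + 3)² = -3 + 19² = -3 + 361 = 358)
g = -615760 (g = (358*40)*(-43) = 14320*(-43) = -615760)
-g = -1*(-615760) = 615760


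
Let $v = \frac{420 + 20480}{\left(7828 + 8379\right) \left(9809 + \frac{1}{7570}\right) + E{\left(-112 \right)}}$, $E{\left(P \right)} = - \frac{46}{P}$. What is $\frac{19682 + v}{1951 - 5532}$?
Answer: $- \frac{663209158382154742}{120666191459343311} \approx -5.4962$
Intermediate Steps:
$v = \frac{4429964000}{33696227718331}$ ($v = \frac{420 + 20480}{\left(7828 + 8379\right) \left(9809 + \frac{1}{7570}\right) - \frac{46}{-112}} = \frac{20900}{16207 \left(9809 + \frac{1}{7570}\right) - - \frac{23}{56}} = \frac{20900}{16207 \cdot \frac{74254131}{7570} + \frac{23}{56}} = \frac{20900}{\frac{1203436701117}{7570} + \frac{23}{56}} = \frac{20900}{\frac{33696227718331}{211960}} = 20900 \cdot \frac{211960}{33696227718331} = \frac{4429964000}{33696227718331} \approx 0.00013147$)
$\frac{19682 + v}{1951 - 5532} = \frac{19682 + \frac{4429964000}{33696227718331}}{1951 - 5532} = \frac{663209158382154742}{33696227718331 \left(-3581\right)} = \frac{663209158382154742}{33696227718331} \left(- \frac{1}{3581}\right) = - \frac{663209158382154742}{120666191459343311}$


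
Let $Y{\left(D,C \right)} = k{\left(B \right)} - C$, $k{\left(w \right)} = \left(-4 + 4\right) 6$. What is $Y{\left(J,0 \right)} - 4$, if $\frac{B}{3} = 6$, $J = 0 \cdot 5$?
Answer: $-4$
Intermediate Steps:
$J = 0$
$B = 18$ ($B = 3 \cdot 6 = 18$)
$k{\left(w \right)} = 0$ ($k{\left(w \right)} = 0 \cdot 6 = 0$)
$Y{\left(D,C \right)} = - C$ ($Y{\left(D,C \right)} = 0 - C = - C$)
$Y{\left(J,0 \right)} - 4 = \left(-1\right) 0 - 4 = 0 - 4 = -4$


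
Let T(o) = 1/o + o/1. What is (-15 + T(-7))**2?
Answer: 24025/49 ≈ 490.31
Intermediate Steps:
T(o) = o + 1/o (T(o) = 1/o + o*1 = 1/o + o = o + 1/o)
(-15 + T(-7))**2 = (-15 + (-7 + 1/(-7)))**2 = (-15 + (-7 - 1/7))**2 = (-15 - 50/7)**2 = (-155/7)**2 = 24025/49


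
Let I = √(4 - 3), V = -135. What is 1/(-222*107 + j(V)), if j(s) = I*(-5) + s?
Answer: -1/23894 ≈ -4.1851e-5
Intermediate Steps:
I = 1 (I = √1 = 1)
j(s) = -5 + s (j(s) = 1*(-5) + s = -5 + s)
1/(-222*107 + j(V)) = 1/(-222*107 + (-5 - 135)) = 1/(-1*23754 - 140) = 1/(-23754 - 140) = 1/(-23894) = -1/23894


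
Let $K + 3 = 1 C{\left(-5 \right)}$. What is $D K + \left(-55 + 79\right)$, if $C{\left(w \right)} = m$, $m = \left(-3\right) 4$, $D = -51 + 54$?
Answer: $-21$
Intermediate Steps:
$D = 3$
$m = -12$
$C{\left(w \right)} = -12$
$K = -15$ ($K = -3 + 1 \left(-12\right) = -3 - 12 = -15$)
$D K + \left(-55 + 79\right) = 3 \left(-15\right) + \left(-55 + 79\right) = -45 + 24 = -21$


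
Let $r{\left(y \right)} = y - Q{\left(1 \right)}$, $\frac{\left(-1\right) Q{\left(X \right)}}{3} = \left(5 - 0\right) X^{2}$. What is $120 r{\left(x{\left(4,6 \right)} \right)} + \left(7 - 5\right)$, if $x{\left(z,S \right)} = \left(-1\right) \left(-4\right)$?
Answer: $2282$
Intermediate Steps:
$Q{\left(X \right)} = - 15 X^{2}$ ($Q{\left(X \right)} = - 3 \left(5 - 0\right) X^{2} = - 3 \left(5 + 0\right) X^{2} = - 3 \cdot 5 X^{2} = - 15 X^{2}$)
$x{\left(z,S \right)} = 4$
$r{\left(y \right)} = 15 + y$ ($r{\left(y \right)} = y - - 15 \cdot 1^{2} = y - \left(-15\right) 1 = y - -15 = y + 15 = 15 + y$)
$120 r{\left(x{\left(4,6 \right)} \right)} + \left(7 - 5\right) = 120 \left(15 + 4\right) + \left(7 - 5\right) = 120 \cdot 19 + 2 = 2280 + 2 = 2282$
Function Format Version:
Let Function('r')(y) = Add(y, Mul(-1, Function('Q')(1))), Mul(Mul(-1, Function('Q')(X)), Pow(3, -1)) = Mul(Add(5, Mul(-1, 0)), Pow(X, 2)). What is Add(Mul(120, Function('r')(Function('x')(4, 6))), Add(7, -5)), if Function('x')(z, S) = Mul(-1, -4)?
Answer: 2282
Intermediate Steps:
Function('Q')(X) = Mul(-15, Pow(X, 2)) (Function('Q')(X) = Mul(-3, Mul(Add(5, Mul(-1, 0)), Pow(X, 2))) = Mul(-3, Mul(Add(5, 0), Pow(X, 2))) = Mul(-3, Mul(5, Pow(X, 2))) = Mul(-15, Pow(X, 2)))
Function('x')(z, S) = 4
Function('r')(y) = Add(15, y) (Function('r')(y) = Add(y, Mul(-1, Mul(-15, Pow(1, 2)))) = Add(y, Mul(-1, Mul(-15, 1))) = Add(y, Mul(-1, -15)) = Add(y, 15) = Add(15, y))
Add(Mul(120, Function('r')(Function('x')(4, 6))), Add(7, -5)) = Add(Mul(120, Add(15, 4)), Add(7, -5)) = Add(Mul(120, 19), 2) = Add(2280, 2) = 2282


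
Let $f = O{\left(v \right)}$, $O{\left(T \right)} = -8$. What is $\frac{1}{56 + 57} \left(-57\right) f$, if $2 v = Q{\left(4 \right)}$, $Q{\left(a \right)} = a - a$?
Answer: $\frac{456}{113} \approx 4.0354$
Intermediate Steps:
$Q{\left(a \right)} = 0$
$v = 0$ ($v = \frac{1}{2} \cdot 0 = 0$)
$f = -8$
$\frac{1}{56 + 57} \left(-57\right) f = \frac{1}{56 + 57} \left(-57\right) \left(-8\right) = \frac{1}{113} \left(-57\right) \left(-8\right) = \left(- \frac{57}{113}\right) \left(-8\right) = \frac{456}{113}$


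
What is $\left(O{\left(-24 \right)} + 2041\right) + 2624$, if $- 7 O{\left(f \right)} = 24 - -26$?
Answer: $\frac{32605}{7} \approx 4657.9$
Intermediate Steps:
$O{\left(f \right)} = - \frac{50}{7}$ ($O{\left(f \right)} = - \frac{24 - -26}{7} = - \frac{24 + 26}{7} = \left(- \frac{1}{7}\right) 50 = - \frac{50}{7}$)
$\left(O{\left(-24 \right)} + 2041\right) + 2624 = \left(- \frac{50}{7} + 2041\right) + 2624 = \frac{14237}{7} + 2624 = \frac{32605}{7}$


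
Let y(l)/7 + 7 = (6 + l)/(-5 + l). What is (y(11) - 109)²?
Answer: 687241/36 ≈ 19090.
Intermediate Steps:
y(l) = -49 + 7*(6 + l)/(-5 + l) (y(l) = -49 + 7*((6 + l)/(-5 + l)) = -49 + 7*(6 + l)/(-5 + l))
(y(11) - 109)² = (7*(41 - 6*11)/(-5 + 11) - 109)² = (7*(41 - 66)/6 - 109)² = (7*(⅙)*(-25) - 109)² = (-175/6 - 109)² = (-829/6)² = 687241/36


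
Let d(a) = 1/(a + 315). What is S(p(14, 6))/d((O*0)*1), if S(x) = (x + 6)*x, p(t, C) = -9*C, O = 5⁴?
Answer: 816480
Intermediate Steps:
O = 625
S(x) = x*(6 + x) (S(x) = (6 + x)*x = x*(6 + x))
d(a) = 1/(315 + a)
S(p(14, 6))/d((O*0)*1) = ((-9*6)*(6 - 9*6))/(1/(315 + (625*0)*1)) = (-54*(6 - 54))/(1/(315 + 0*1)) = (-54*(-48))/(1/(315 + 0)) = 2592/(1/315) = 2592*315 = 816480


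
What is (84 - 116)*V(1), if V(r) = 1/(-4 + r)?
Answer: 32/3 ≈ 10.667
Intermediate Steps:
(84 - 116)*V(1) = (84 - 116)/(-4 + 1) = -32/(-3) = -32*(-⅓) = 32/3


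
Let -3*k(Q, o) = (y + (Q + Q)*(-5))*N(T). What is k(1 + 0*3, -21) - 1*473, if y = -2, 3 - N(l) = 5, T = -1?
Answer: -481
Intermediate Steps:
N(l) = -2 (N(l) = 3 - 1*5 = 3 - 5 = -2)
k(Q, o) = -4/3 - 20*Q/3 (k(Q, o) = -(-2 + (Q + Q)*(-5))*(-2)/3 = -(-2 + (2*Q)*(-5))*(-2)/3 = -(-2 - 10*Q)*(-2)/3 = -(4 + 20*Q)/3 = -4/3 - 20*Q/3)
k(1 + 0*3, -21) - 1*473 = (-4/3 - 20*(1 + 0*3)/3) - 1*473 = (-4/3 - 20*(1 + 0)/3) - 473 = (-4/3 - 20/3*1) - 473 = (-4/3 - 20/3) - 473 = -8 - 473 = -481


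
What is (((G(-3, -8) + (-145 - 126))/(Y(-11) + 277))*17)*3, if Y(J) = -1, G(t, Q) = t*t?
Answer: -2227/46 ≈ -48.413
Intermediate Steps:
G(t, Q) = t²
(((G(-3, -8) + (-145 - 126))/(Y(-11) + 277))*17)*3 = ((((-3)² + (-145 - 126))/(-1 + 277))*17)*3 = (((9 - 271)/276)*17)*3 = (-262*1/276*17)*3 = -131/138*17*3 = -2227/138*3 = -2227/46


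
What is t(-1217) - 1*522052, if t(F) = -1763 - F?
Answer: -522598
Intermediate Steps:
t(-1217) - 1*522052 = (-1763 - 1*(-1217)) - 1*522052 = (-1763 + 1217) - 522052 = -546 - 522052 = -522598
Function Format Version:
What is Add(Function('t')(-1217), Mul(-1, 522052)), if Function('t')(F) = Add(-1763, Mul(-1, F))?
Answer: -522598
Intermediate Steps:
Add(Function('t')(-1217), Mul(-1, 522052)) = Add(Add(-1763, Mul(-1, -1217)), Mul(-1, 522052)) = Add(Add(-1763, 1217), -522052) = Add(-546, -522052) = -522598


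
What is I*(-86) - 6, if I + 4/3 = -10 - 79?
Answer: 23288/3 ≈ 7762.7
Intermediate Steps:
I = -271/3 (I = -4/3 + (-10 - 79) = -4/3 - 89 = -271/3 ≈ -90.333)
I*(-86) - 6 = -271/3*(-86) - 6 = 23306/3 - 6 = 23288/3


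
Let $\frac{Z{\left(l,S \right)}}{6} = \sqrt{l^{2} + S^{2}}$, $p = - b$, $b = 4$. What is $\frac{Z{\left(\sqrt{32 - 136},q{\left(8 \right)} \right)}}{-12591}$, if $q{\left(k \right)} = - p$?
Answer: $- \frac{4 i \sqrt{22}}{4197} \approx - 0.0044703 i$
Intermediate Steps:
$p = -4$ ($p = \left(-1\right) 4 = -4$)
$q{\left(k \right)} = 4$ ($q{\left(k \right)} = \left(-1\right) \left(-4\right) = 4$)
$Z{\left(l,S \right)} = 6 \sqrt{S^{2} + l^{2}}$ ($Z{\left(l,S \right)} = 6 \sqrt{l^{2} + S^{2}} = 6 \sqrt{S^{2} + l^{2}}$)
$\frac{Z{\left(\sqrt{32 - 136},q{\left(8 \right)} \right)}}{-12591} = \frac{6 \sqrt{4^{2} + \left(\sqrt{32 - 136}\right)^{2}}}{-12591} = 6 \sqrt{16 + \left(\sqrt{-104}\right)^{2}} \left(- \frac{1}{12591}\right) = 6 \sqrt{16 + \left(2 i \sqrt{26}\right)^{2}} \left(- \frac{1}{12591}\right) = 6 \sqrt{16 - 104} \left(- \frac{1}{12591}\right) = 6 \sqrt{-88} \left(- \frac{1}{12591}\right) = 6 \cdot 2 i \sqrt{22} \left(- \frac{1}{12591}\right) = 12 i \sqrt{22} \left(- \frac{1}{12591}\right) = - \frac{4 i \sqrt{22}}{4197}$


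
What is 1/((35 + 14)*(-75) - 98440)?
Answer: -1/102115 ≈ -9.7929e-6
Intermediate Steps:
1/((35 + 14)*(-75) - 98440) = 1/(49*(-75) - 98440) = 1/(-3675 - 98440) = 1/(-102115) = -1/102115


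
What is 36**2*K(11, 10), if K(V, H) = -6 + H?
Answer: 5184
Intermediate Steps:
36**2*K(11, 10) = 36**2*(-6 + 10) = 1296*4 = 5184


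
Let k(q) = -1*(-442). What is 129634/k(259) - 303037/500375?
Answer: 32365835198/110582875 ≈ 292.68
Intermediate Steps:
k(q) = 442
129634/k(259) - 303037/500375 = 129634/442 - 303037/500375 = 129634*(1/442) - 303037*1/500375 = 64817/221 - 303037/500375 = 32365835198/110582875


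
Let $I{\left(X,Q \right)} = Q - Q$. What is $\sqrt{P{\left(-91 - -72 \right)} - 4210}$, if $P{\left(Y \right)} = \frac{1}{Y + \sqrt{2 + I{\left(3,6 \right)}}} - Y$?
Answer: $\frac{\sqrt{-79630 + 4191 \sqrt{2}}}{\sqrt{19 - \sqrt{2}}} \approx 64.738 i$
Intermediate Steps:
$I{\left(X,Q \right)} = 0$
$P{\left(Y \right)} = \frac{1}{Y + \sqrt{2}} - Y$ ($P{\left(Y \right)} = \frac{1}{Y + \sqrt{2 + 0}} - Y = \frac{1}{Y + \sqrt{2}} - Y$)
$\sqrt{P{\left(-91 - -72 \right)} - 4210} = \sqrt{\frac{1 - \left(-91 - -72\right)^{2} - \left(-91 - -72\right) \sqrt{2}}{\left(-91 - -72\right) + \sqrt{2}} - 4210} = \sqrt{\frac{1 - \left(-91 + 72\right)^{2} - \left(-91 + 72\right) \sqrt{2}}{\left(-91 + 72\right) + \sqrt{2}} - 4210} = \sqrt{\frac{1 - \left(-19\right)^{2} - - 19 \sqrt{2}}{-19 + \sqrt{2}} - 4210} = \sqrt{\frac{1 - 361 + 19 \sqrt{2}}{-19 + \sqrt{2}} - 4210} = \sqrt{\frac{-360 + 19 \sqrt{2}}{-19 + \sqrt{2}} - 4210} = \sqrt{-4210 + \frac{-360 + 19 \sqrt{2}}{-19 + \sqrt{2}}}$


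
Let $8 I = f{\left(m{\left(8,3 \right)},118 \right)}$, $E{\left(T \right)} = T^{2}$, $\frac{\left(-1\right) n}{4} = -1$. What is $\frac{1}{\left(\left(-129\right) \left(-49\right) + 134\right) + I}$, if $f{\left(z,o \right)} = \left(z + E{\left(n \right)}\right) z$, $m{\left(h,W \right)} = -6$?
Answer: $\frac{2}{12895} \approx 0.0001551$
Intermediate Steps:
$n = 4$ ($n = \left(-4\right) \left(-1\right) = 4$)
$f{\left(z,o \right)} = z \left(16 + z\right)$ ($f{\left(z,o \right)} = \left(z + 4^{2}\right) z = \left(z + 16\right) z = \left(16 + z\right) z = z \left(16 + z\right)$)
$I = - \frac{15}{2}$ ($I = \frac{\left(-6\right) \left(16 - 6\right)}{8} = \frac{\left(-6\right) 10}{8} = \frac{1}{8} \left(-60\right) = - \frac{15}{2} \approx -7.5$)
$\frac{1}{\left(\left(-129\right) \left(-49\right) + 134\right) + I} = \frac{1}{\left(\left(-129\right) \left(-49\right) + 134\right) - \frac{15}{2}} = \frac{1}{\left(6321 + 134\right) - \frac{15}{2}} = \frac{1}{6455 - \frac{15}{2}} = \frac{1}{\frac{12895}{2}} = \frac{2}{12895}$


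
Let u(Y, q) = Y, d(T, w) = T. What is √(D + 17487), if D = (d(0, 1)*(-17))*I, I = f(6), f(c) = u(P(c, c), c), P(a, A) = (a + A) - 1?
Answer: 3*√1943 ≈ 132.24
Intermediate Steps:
P(a, A) = -1 + A + a (P(a, A) = (A + a) - 1 = -1 + A + a)
f(c) = -1 + 2*c (f(c) = -1 + c + c = -1 + 2*c)
I = 11 (I = -1 + 2*6 = -1 + 12 = 11)
D = 0 (D = (0*(-17))*11 = 0*11 = 0)
√(D + 17487) = √(0 + 17487) = √17487 = 3*√1943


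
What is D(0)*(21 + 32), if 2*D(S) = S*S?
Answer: 0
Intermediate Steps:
D(S) = S**2/2 (D(S) = (S*S)/2 = S**2/2)
D(0)*(21 + 32) = ((1/2)*0**2)*(21 + 32) = ((1/2)*0)*53 = 0*53 = 0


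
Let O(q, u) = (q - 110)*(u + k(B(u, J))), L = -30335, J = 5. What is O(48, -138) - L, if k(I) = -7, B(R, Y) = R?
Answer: 39325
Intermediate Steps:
O(q, u) = (-110 + q)*(-7 + u) (O(q, u) = (q - 110)*(u - 7) = (-110 + q)*(-7 + u))
O(48, -138) - L = (770 - 110*(-138) - 7*48 + 48*(-138)) - 1*(-30335) = (770 + 15180 - 336 - 6624) + 30335 = 8990 + 30335 = 39325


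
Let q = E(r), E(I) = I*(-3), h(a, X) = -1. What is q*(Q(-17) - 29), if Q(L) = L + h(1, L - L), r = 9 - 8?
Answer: 141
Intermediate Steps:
r = 1
Q(L) = -1 + L (Q(L) = L - 1 = -1 + L)
E(I) = -3*I
q = -3 (q = -3*1 = -3)
q*(Q(-17) - 29) = -3*((-1 - 17) - 29) = -3*(-18 - 29) = -3*(-47) = 141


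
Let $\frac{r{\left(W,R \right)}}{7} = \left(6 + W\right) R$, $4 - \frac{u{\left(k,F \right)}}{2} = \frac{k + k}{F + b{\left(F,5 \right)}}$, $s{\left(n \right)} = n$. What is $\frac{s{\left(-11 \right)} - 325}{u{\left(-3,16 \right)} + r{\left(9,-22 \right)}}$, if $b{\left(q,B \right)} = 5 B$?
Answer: $\frac{6888}{47185} \approx 0.14598$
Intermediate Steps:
$u{\left(k,F \right)} = 8 - \frac{4 k}{25 + F}$ ($u{\left(k,F \right)} = 8 - 2 \frac{k + k}{F + 5 \cdot 5} = 8 - 2 \frac{2 k}{F + 25} = 8 - 2 \frac{2 k}{25 + F} = 8 - \frac{4 k}{25 + F}$)
$r{\left(W,R \right)} = 7 R \left(6 + W\right)$ ($r{\left(W,R \right)} = 7 \left(6 + W\right) R = 7 R \left(6 + W\right)$)
$\frac{s{\left(-11 \right)} - 325}{u{\left(-3,16 \right)} + r{\left(9,-22 \right)}} = \frac{-11 - 325}{\frac{4 \left(50 - -3 + 2 \cdot 16\right)}{25 + 16} + 7 \left(-22\right) \left(6 + 9\right)} = - \frac{336}{\frac{4 \left(50 + 3 + 32\right)}{41} + 7 \left(-22\right) 15} = - \frac{336}{4 \cdot \frac{1}{41} \cdot 85 - 2310} = - \frac{336}{\frac{340}{41} - 2310} = - \frac{336}{- \frac{94370}{41}} = \left(-336\right) \left(- \frac{41}{94370}\right) = \frac{6888}{47185}$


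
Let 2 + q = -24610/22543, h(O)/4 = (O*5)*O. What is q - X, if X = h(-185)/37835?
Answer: -3613526332/170582881 ≈ -21.183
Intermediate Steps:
h(O) = 20*O² (h(O) = 4*((O*5)*O) = 4*((5*O)*O) = 4*(5*O²) = 20*O²)
X = 136900/7567 (X = (20*(-185)²)/37835 = (20*34225)*(1/37835) = 684500*(1/37835) = 136900/7567 ≈ 18.092)
q = -69696/22543 (q = -2 - 24610/22543 = -69696/22543 ≈ -3.0917)
q - X = -69696/22543 - 1*136900/7567 = -69696/22543 - 136900/7567 = -3613526332/170582881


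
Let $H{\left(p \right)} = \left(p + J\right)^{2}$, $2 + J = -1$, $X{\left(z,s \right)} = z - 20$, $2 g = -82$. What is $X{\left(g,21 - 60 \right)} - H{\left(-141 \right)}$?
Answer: $-20797$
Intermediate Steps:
$g = -41$ ($g = \frac{1}{2} \left(-82\right) = -41$)
$X{\left(z,s \right)} = -20 + z$ ($X{\left(z,s \right)} = z - 20 = -20 + z$)
$J = -3$ ($J = -2 - 1 = -3$)
$H{\left(p \right)} = \left(-3 + p\right)^{2}$ ($H{\left(p \right)} = \left(p - 3\right)^{2} = \left(-3 + p\right)^{2}$)
$X{\left(g,21 - 60 \right)} - H{\left(-141 \right)} = \left(-20 - 41\right) - \left(-3 - 141\right)^{2} = -61 - \left(-144\right)^{2} = -61 - 20736 = -20797$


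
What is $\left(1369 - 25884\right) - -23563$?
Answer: $-952$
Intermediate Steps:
$\left(1369 - 25884\right) - -23563 = -24515 + 23563 = -952$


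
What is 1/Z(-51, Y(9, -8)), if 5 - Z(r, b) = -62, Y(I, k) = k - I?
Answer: 1/67 ≈ 0.014925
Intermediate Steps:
Z(r, b) = 67 (Z(r, b) = 5 - 1*(-62) = 5 + 62 = 67)
1/Z(-51, Y(9, -8)) = 1/67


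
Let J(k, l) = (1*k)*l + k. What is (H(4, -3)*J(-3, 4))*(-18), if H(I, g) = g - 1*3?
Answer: -1620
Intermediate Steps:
J(k, l) = k + k*l (J(k, l) = k*l + k = k + k*l)
H(I, g) = -3 + g (H(I, g) = g - 3 = -3 + g)
(H(4, -3)*J(-3, 4))*(-18) = ((-3 - 3)*(-3*(1 + 4)))*(-18) = -(-18)*5*(-18) = -6*(-15)*(-18) = 90*(-18) = -1620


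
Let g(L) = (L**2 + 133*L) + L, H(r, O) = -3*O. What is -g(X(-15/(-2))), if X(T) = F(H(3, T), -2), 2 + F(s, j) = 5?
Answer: -411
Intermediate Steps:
F(s, j) = 3 (F(s, j) = -2 + 5 = 3)
X(T) = 3
g(L) = L**2 + 134*L
-g(X(-15/(-2))) = -3*(134 + 3) = -3*137 = -1*411 = -411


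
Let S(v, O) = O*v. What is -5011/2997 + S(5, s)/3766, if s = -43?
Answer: -19515781/11286702 ≈ -1.7291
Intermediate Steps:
-5011/2997 + S(5, s)/3766 = -5011/2997 - 43*5/3766 = -5011*1/2997 - 215*1/3766 = -5011/2997 - 215/3766 = -19515781/11286702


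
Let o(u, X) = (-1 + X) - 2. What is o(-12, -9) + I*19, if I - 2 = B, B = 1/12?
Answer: 331/12 ≈ 27.583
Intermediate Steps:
o(u, X) = -3 + X
B = 1/12 ≈ 0.083333
I = 25/12 (I = 2 + 1/12 = 25/12 ≈ 2.0833)
o(-12, -9) + I*19 = (-3 - 9) + (25/12)*19 = -12 + 475/12 = 331/12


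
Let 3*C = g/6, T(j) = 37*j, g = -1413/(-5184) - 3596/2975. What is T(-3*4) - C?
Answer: -13693486979/30844800 ≈ -443.95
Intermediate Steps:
g = -1604221/1713600 (g = -1413*(-1/5184) - 3596*1/2975 = 157/576 - 3596/2975 = -1604221/1713600 ≈ -0.93617)
C = -1604221/30844800 (C = (-1604221/1713600/6)/3 = ((⅙)*(-1604221/1713600))/3 = (⅓)*(-1604221/10281600) = -1604221/30844800 ≈ -0.052009)
T(-3*4) - C = 37*(-3*4) - 1*(-1604221/30844800) = 37*(-12) + 1604221/30844800 = -444 + 1604221/30844800 = -13693486979/30844800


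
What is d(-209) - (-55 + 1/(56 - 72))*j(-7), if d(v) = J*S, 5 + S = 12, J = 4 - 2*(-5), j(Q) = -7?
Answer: -4599/16 ≈ -287.44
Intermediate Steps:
J = 14 (J = 4 + 10 = 14)
S = 7 (S = -5 + 12 = 7)
d(v) = 98 (d(v) = 14*7 = 98)
d(-209) - (-55 + 1/(56 - 72))*j(-7) = 98 - (-55 + 1/(56 - 72))*(-7) = 98 - (-55 + 1/(-16))*(-7) = 98 - (-55 - 1/16)*(-7) = 98 - (-881)*(-7)/16 = 98 - 1*6167/16 = 98 - 6167/16 = -4599/16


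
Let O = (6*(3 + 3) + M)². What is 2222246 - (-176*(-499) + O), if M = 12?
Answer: 2132118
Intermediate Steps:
O = 2304 (O = (6*(3 + 3) + 12)² = (6*6 + 12)² = (36 + 12)² = 48² = 2304)
2222246 - (-176*(-499) + O) = 2222246 - (-176*(-499) + 2304) = 2222246 - (87824 + 2304) = 2222246 - 1*90128 = 2222246 - 90128 = 2132118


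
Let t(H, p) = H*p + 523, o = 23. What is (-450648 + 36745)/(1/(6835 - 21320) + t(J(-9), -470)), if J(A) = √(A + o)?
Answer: 22709481007942785/295742015653642 + 20408140502196125*√14/295742015653642 ≈ 334.99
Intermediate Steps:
J(A) = √(23 + A) (J(A) = √(A + 23) = √(23 + A))
t(H, p) = 523 + H*p
(-450648 + 36745)/(1/(6835 - 21320) + t(J(-9), -470)) = (-450648 + 36745)/(1/(6835 - 21320) + (523 + √(23 - 9)*(-470))) = -413903/(1/(-14485) + (523 + √14*(-470))) = -413903/(-1/14485 + (523 - 470*√14)) = -413903/(7575654/14485 - 470*√14)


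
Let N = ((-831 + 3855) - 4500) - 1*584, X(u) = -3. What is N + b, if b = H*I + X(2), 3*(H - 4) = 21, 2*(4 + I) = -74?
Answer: -2514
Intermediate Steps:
I = -41 (I = -4 + (½)*(-74) = -4 - 37 = -41)
H = 11 (H = 4 + (⅓)*21 = 4 + 7 = 11)
N = -2060 (N = (3024 - 4500) - 584 = -1476 - 584 = -2060)
b = -454 (b = 11*(-41) - 3 = -451 - 3 = -454)
N + b = -2060 - 454 = -2514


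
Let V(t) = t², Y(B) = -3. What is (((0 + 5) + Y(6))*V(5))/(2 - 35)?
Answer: -50/33 ≈ -1.5152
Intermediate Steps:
(((0 + 5) + Y(6))*V(5))/(2 - 35) = (((0 + 5) - 3)*5²)/(2 - 35) = ((5 - 3)*25)/(-33) = (2*25)*(-1/33) = 50*(-1/33) = -50/33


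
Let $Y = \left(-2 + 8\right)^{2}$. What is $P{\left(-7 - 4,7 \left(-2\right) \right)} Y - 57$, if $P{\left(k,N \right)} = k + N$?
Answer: $-957$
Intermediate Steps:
$P{\left(k,N \right)} = N + k$
$Y = 36$ ($Y = 6^{2} = 36$)
$P{\left(-7 - 4,7 \left(-2\right) \right)} Y - 57 = \left(7 \left(-2\right) - 11\right) 36 - 57 = \left(-14 - 11\right) 36 - 57 = \left(-25\right) 36 - 57 = -900 - 57 = -957$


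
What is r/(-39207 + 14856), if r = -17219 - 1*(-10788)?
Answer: 6431/24351 ≈ 0.26410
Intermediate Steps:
r = -6431 (r = -17219 + 10788 = -6431)
r/(-39207 + 14856) = -6431/(-39207 + 14856) = -6431/(-24351) = -6431*(-1/24351) = 6431/24351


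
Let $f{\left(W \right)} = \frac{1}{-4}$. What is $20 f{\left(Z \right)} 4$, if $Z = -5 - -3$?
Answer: $-20$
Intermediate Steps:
$Z = -2$ ($Z = -5 + 3 = -2$)
$f{\left(W \right)} = - \frac{1}{4}$
$20 f{\left(Z \right)} 4 = 20 \left(- \frac{1}{4}\right) 4 = \left(-5\right) 4 = -20$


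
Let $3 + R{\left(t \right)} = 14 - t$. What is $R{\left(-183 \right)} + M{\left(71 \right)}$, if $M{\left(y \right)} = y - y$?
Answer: $194$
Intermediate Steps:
$R{\left(t \right)} = 11 - t$ ($R{\left(t \right)} = -3 - \left(-14 + t\right) = 11 - t$)
$M{\left(y \right)} = 0$
$R{\left(-183 \right)} + M{\left(71 \right)} = \left(11 - -183\right) + 0 = \left(11 + 183\right) + 0 = 194 + 0 = 194$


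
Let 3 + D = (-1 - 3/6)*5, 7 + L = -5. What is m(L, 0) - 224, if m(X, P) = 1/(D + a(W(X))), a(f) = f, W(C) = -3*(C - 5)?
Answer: -18142/81 ≈ -223.98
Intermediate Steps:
L = -12 (L = -7 - 5 = -12)
D = -21/2 (D = -3 + (-1 - 3/6)*5 = -3 + (-1 - 3*1/6)*5 = -3 + (-1 - 1/2)*5 = -3 - 3/2*5 = -3 - 15/2 = -21/2 ≈ -10.500)
W(C) = 15 - 3*C (W(C) = -3*(-5 + C) = 15 - 3*C)
m(X, P) = 1/(9/2 - 3*X) (m(X, P) = 1/(-21/2 + (15 - 3*X)) = 1/(9/2 - 3*X))
m(L, 0) - 224 = -2/(-9 + 6*(-12)) - 224 = -2/(-9 - 72) - 224 = -2/(-81) - 224 = -2*(-1/81) - 224 = 2/81 - 224 = -18142/81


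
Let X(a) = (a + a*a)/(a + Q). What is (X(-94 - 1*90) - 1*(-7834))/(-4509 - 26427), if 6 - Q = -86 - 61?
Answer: -104591/479508 ≈ -0.21812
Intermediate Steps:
Q = 153 (Q = 6 - (-86 - 61) = 6 - 1*(-147) = 6 + 147 = 153)
X(a) = (a + a**2)/(153 + a) (X(a) = (a + a*a)/(a + 153) = (a + a**2)/(153 + a))
(X(-94 - 1*90) - 1*(-7834))/(-4509 - 26427) = ((-94 - 1*90)*(1 + (-94 - 1*90))/(153 + (-94 - 1*90)) - 1*(-7834))/(-4509 - 26427) = ((-94 - 90)*(1 + (-94 - 90))/(153 + (-94 - 90)) + 7834)/(-30936) = (-184*(1 - 184)/(153 - 184) + 7834)*(-1/30936) = (-184*(-183)/(-31) + 7834)*(-1/30936) = (-184*(-1/31)*(-183) + 7834)*(-1/30936) = (-33672/31 + 7834)*(-1/30936) = (209182/31)*(-1/30936) = -104591/479508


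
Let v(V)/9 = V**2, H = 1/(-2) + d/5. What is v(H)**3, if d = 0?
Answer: 729/64 ≈ 11.391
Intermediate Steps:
H = -1/2 (H = 1/(-2) + 0/5 = 1*(-1/2) + 0*(1/5) = -1/2 + 0 = -1/2 ≈ -0.50000)
v(V) = 9*V**2
v(H)**3 = (9*(-1/2)**2)**3 = (9*(1/4))**3 = (9/4)**3 = 729/64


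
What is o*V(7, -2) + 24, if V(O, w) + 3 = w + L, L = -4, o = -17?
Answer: 177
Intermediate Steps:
V(O, w) = -7 + w (V(O, w) = -3 + (w - 4) = -3 + (-4 + w) = -7 + w)
o*V(7, -2) + 24 = -17*(-7 - 2) + 24 = -17*(-9) + 24 = 153 + 24 = 177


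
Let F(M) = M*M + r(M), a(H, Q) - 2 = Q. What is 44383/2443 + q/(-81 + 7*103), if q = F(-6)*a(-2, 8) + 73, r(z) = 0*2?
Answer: 29462939/1563520 ≈ 18.844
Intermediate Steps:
r(z) = 0
a(H, Q) = 2 + Q
F(M) = M**2 (F(M) = M*M + 0 = M**2 + 0 = M**2)
q = 433 (q = (-6)**2*(2 + 8) + 73 = 36*10 + 73 = 360 + 73 = 433)
44383/2443 + q/(-81 + 7*103) = 44383/2443 + 433/(-81 + 7*103) = 44383*(1/2443) + 433/(-81 + 721) = 44383/2443 + 433/640 = 29462939/1563520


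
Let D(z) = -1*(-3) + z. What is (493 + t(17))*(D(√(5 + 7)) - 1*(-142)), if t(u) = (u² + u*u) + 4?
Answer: 155875 + 2150*√3 ≈ 1.5960e+5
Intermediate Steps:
t(u) = 4 + 2*u² (t(u) = (u² + u²) + 4 = 2*u² + 4 = 4 + 2*u²)
D(z) = 3 + z
(493 + t(17))*(D(√(5 + 7)) - 1*(-142)) = (493 + (4 + 2*17²))*((3 + √(5 + 7)) - 1*(-142)) = (493 + (4 + 2*289))*((3 + √12) + 142) = (493 + (4 + 578))*((3 + 2*√3) + 142) = (493 + 582)*(145 + 2*√3) = 1075*(145 + 2*√3) = 155875 + 2150*√3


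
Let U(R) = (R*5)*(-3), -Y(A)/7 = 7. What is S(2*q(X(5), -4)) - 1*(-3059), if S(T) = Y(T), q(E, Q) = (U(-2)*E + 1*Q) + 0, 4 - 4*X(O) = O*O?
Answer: 3010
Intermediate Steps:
Y(A) = -49 (Y(A) = -7*7 = -49)
X(O) = 1 - O**2/4 (X(O) = 1 - O*O/4 = 1 - O**2/4)
U(R) = -15*R (U(R) = (5*R)*(-3) = -15*R)
q(E, Q) = Q + 30*E (q(E, Q) = ((-15*(-2))*E + 1*Q) + 0 = (30*E + Q) + 0 = (Q + 30*E) + 0 = Q + 30*E)
S(T) = -49
S(2*q(X(5), -4)) - 1*(-3059) = -49 - 1*(-3059) = -49 + 3059 = 3010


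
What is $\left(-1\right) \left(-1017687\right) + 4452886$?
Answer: $5470573$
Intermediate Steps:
$\left(-1\right) \left(-1017687\right) + 4452886 = 1017687 + 4452886 = 5470573$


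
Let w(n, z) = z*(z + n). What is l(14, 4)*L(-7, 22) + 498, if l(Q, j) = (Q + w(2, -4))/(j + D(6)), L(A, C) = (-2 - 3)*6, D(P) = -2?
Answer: 168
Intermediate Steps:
w(n, z) = z*(n + z)
L(A, C) = -30 (L(A, C) = -5*6 = -30)
l(Q, j) = (8 + Q)/(-2 + j) (l(Q, j) = (Q - 4*(2 - 4))/(j - 2) = (Q - 4*(-2))/(-2 + j) = (Q + 8)/(-2 + j) = (8 + Q)/(-2 + j))
l(14, 4)*L(-7, 22) + 498 = ((8 + 14)/(-2 + 4))*(-30) + 498 = (22/2)*(-30) + 498 = ((1/2)*22)*(-30) + 498 = 11*(-30) + 498 = -330 + 498 = 168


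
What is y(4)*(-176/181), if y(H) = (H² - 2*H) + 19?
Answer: -4752/181 ≈ -26.254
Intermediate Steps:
y(H) = 19 + H² - 2*H
y(4)*(-176/181) = (19 + 4² - 2*4)*(-176/181) = (19 + 16 - 8)*(-176*1/181) = 27*(-176/181) = -4752/181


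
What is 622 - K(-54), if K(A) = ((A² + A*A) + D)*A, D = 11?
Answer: 316144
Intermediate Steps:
K(A) = A*(11 + 2*A²) (K(A) = ((A² + A*A) + 11)*A = ((A² + A²) + 11)*A = (2*A² + 11)*A = (11 + 2*A²)*A = A*(11 + 2*A²))
622 - K(-54) = 622 - (-54)*(11 + 2*(-54)²) = 622 - (-54)*(11 + 2*2916) = 622 - (-54)*(11 + 5832) = 622 - (-54)*5843 = 622 - 1*(-315522) = 622 + 315522 = 316144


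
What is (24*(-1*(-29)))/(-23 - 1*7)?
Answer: -116/5 ≈ -23.200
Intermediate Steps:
(24*(-1*(-29)))/(-23 - 1*7) = (24*29)/(-23 - 7) = 696/(-30) = 696*(-1/30) = -116/5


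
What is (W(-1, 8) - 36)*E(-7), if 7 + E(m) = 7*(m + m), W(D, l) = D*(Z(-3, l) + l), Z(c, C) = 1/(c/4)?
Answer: 4480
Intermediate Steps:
Z(c, C) = 4/c (Z(c, C) = 1/(c*(¼)) = 1/(c/4) = 4/c)
W(D, l) = D*(-4/3 + l) (W(D, l) = D*(4/(-3) + l) = D*(4*(-⅓) + l) = D*(-4/3 + l))
E(m) = -7 + 14*m (E(m) = -7 + 7*(m + m) = -7 + 7*(2*m) = -7 + 14*m)
(W(-1, 8) - 36)*E(-7) = ((⅓)*(-1)*(-4 + 3*8) - 36)*(-7 + 14*(-7)) = ((⅓)*(-1)*(-4 + 24) - 36)*(-7 - 98) = ((⅓)*(-1)*20 - 36)*(-105) = (-20/3 - 36)*(-105) = -128/3*(-105) = 4480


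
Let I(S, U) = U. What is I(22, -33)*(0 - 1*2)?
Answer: 66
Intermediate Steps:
I(22, -33)*(0 - 1*2) = -33*(0 - 1*2) = -33*(0 - 2) = -33*(-2) = 66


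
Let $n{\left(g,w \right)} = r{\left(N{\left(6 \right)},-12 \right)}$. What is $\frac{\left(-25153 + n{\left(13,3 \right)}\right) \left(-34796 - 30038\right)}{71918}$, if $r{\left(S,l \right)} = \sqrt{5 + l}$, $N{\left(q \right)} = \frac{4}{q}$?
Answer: $\frac{10589413}{467} - \frac{421 i \sqrt{7}}{467} \approx 22675.0 - 2.3851 i$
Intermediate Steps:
$n{\left(g,w \right)} = i \sqrt{7}$ ($n{\left(g,w \right)} = \sqrt{5 - 12} = \sqrt{-7} = i \sqrt{7}$)
$\frac{\left(-25153 + n{\left(13,3 \right)}\right) \left(-34796 - 30038\right)}{71918} = \frac{\left(-25153 + i \sqrt{7}\right) \left(-34796 - 30038\right)}{71918} = \left(-25153 + i \sqrt{7}\right) \left(-64834\right) \frac{1}{71918} = \left(1630769602 - 64834 i \sqrt{7}\right) \frac{1}{71918} = \frac{10589413}{467} - \frac{421 i \sqrt{7}}{467}$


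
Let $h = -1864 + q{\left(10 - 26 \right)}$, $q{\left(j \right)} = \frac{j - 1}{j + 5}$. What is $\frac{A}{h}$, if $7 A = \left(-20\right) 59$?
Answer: $\frac{12980}{143409} \approx 0.09051$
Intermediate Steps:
$q{\left(j \right)} = \frac{-1 + j}{5 + j}$
$A = - \frac{1180}{7}$ ($A = \frac{\left(-20\right) 59}{7} = \frac{1}{7} \left(-1180\right) = - \frac{1180}{7} \approx -168.57$)
$h = - \frac{20487}{11}$ ($h = -1864 + \frac{-1 + \left(10 - 26\right)}{5 + \left(10 - 26\right)} = -1864 + \frac{-1 - 16}{5 - 16} = -1864 + \frac{1}{-11} \left(-17\right) = -1864 - - \frac{17}{11} = -1864 + \frac{17}{11} = - \frac{20487}{11} \approx -1862.5$)
$\frac{A}{h} = - \frac{1180}{7 \left(- \frac{20487}{11}\right)} = \left(- \frac{1180}{7}\right) \left(- \frac{11}{20487}\right) = \frac{12980}{143409}$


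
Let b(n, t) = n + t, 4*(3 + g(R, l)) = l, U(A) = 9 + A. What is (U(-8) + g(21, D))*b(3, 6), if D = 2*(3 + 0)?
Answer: -9/2 ≈ -4.5000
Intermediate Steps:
D = 6 (D = 2*3 = 6)
g(R, l) = -3 + l/4
(U(-8) + g(21, D))*b(3, 6) = ((9 - 8) + (-3 + (¼)*6))*(3 + 6) = (1 + (-3 + 3/2))*9 = (1 - 3/2)*9 = -½*9 = -9/2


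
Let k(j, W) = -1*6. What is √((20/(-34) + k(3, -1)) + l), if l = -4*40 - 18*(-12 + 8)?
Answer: 2*I*√6834/17 ≈ 9.7256*I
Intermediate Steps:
k(j, W) = -6
l = -88 (l = -160 - 18*(-4) = -160 - 1*(-72) = -160 + 72 = -88)
√((20/(-34) + k(3, -1)) + l) = √((20/(-34) - 6) - 88) = √((-1/34*20 - 6) - 88) = √((-10/17 - 6) - 88) = √(-112/17 - 88) = √(-1608/17) = 2*I*√6834/17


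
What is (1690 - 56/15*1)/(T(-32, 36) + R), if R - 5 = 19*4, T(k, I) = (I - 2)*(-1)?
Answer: 25294/705 ≈ 35.878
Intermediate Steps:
T(k, I) = 2 - I (T(k, I) = (-2 + I)*(-1) = 2 - I)
R = 81 (R = 5 + 19*4 = 5 + 76 = 81)
(1690 - 56/15*1)/(T(-32, 36) + R) = (1690 - 56/15*1)/((2 - 1*36) + 81) = (1690 - 56*1/15*1)/((2 - 36) + 81) = (1690 - 56/15*1)/(-34 + 81) = (1690 - 56/15)/47 = (25294/15)*(1/47) = 25294/705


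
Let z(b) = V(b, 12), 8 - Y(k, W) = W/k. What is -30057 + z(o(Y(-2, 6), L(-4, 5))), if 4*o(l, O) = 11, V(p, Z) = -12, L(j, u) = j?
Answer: -30069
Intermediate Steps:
Y(k, W) = 8 - W/k
o(l, O) = 11/4 (o(l, O) = (¼)*11 = 11/4)
z(b) = -12
-30057 + z(o(Y(-2, 6), L(-4, 5))) = -30057 - 12 = -30069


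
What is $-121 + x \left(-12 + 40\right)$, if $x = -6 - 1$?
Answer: $-317$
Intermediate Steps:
$x = -7$ ($x = -6 - 1 = -7$)
$-121 + x \left(-12 + 40\right) = -121 - 7 \left(-12 + 40\right) = -121 - 196 = -317$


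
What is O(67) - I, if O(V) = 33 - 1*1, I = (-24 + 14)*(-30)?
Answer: -268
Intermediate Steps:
I = 300 (I = -10*(-30) = 300)
O(V) = 32 (O(V) = 33 - 1 = 32)
O(67) - I = 32 - 1*300 = 32 - 300 = -268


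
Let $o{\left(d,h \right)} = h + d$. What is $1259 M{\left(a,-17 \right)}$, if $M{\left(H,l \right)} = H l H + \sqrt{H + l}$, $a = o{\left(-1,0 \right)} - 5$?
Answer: $-770508 + 1259 i \sqrt{23} \approx -7.7051 \cdot 10^{5} + 6038.0 i$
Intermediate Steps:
$o{\left(d,h \right)} = d + h$
$a = -6$ ($a = \left(-1 + 0\right) - 5 = -1 - 5 = -6$)
$M{\left(H,l \right)} = \sqrt{H + l} + l H^{2}$ ($M{\left(H,l \right)} = l H^{2} + \sqrt{H + l} = \sqrt{H + l} + l H^{2}$)
$1259 M{\left(a,-17 \right)} = 1259 \left(\sqrt{-6 - 17} - 17 \left(-6\right)^{2}\right) = 1259 \left(\sqrt{-23} - 612\right) = 1259 \left(i \sqrt{23} - 612\right) = 1259 \left(-612 + i \sqrt{23}\right) = -770508 + 1259 i \sqrt{23}$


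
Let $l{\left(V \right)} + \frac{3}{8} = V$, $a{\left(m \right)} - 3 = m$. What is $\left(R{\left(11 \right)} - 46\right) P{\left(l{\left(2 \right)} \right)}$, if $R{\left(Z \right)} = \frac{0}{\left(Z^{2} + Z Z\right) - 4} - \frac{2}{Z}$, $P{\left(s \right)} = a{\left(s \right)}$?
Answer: $- \frac{4699}{22} \approx -213.59$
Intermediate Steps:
$a{\left(m \right)} = 3 + m$
$l{\left(V \right)} = - \frac{3}{8} + V$
$P{\left(s \right)} = 3 + s$
$R{\left(Z \right)} = - \frac{2}{Z}$ ($R{\left(Z \right)} = \frac{0}{\left(Z^{2} + Z^{2}\right) - 4} - \frac{2}{Z} = \frac{0}{2 Z^{2} - 4} - \frac{2}{Z} = \frac{0}{-4 + 2 Z^{2}} - \frac{2}{Z} = 0 - \frac{2}{Z} = - \frac{2}{Z}$)
$\left(R{\left(11 \right)} - 46\right) P{\left(l{\left(2 \right)} \right)} = \left(- \frac{2}{11} - 46\right) \left(3 + \left(- \frac{3}{8} + 2\right)\right) = \left(\left(-2\right) \frac{1}{11} - 46\right) \left(3 + \frac{13}{8}\right) = \left(- \frac{2}{11} - 46\right) \frac{37}{8} = \left(- \frac{508}{11}\right) \frac{37}{8} = - \frac{4699}{22}$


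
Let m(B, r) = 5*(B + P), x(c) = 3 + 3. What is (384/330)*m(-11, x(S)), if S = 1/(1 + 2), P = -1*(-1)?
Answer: -640/11 ≈ -58.182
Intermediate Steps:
P = 1
S = ⅓ (S = 1/3 = ⅓ ≈ 0.33333)
x(c) = 6
m(B, r) = 5 + 5*B (m(B, r) = 5*(B + 1) = 5*(1 + B) = 5 + 5*B)
(384/330)*m(-11, x(S)) = (384/330)*(5 + 5*(-11)) = (384*(1/330))*(5 - 55) = (64/55)*(-50) = -640/11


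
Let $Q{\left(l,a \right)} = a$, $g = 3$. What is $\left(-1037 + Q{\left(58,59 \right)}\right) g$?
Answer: $-2934$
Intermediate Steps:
$\left(-1037 + Q{\left(58,59 \right)}\right) g = \left(-1037 + 59\right) 3 = \left(-978\right) 3 = -2934$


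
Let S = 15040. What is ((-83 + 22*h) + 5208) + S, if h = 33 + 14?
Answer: 21199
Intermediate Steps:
h = 47
((-83 + 22*h) + 5208) + S = ((-83 + 22*47) + 5208) + 15040 = ((-83 + 1034) + 5208) + 15040 = (951 + 5208) + 15040 = 6159 + 15040 = 21199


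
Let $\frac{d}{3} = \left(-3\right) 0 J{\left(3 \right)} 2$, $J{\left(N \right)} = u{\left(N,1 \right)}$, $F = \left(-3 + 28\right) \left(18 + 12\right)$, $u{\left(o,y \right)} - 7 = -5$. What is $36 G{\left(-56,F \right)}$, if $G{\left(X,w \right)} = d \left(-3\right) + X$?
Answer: $-2016$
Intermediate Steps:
$u{\left(o,y \right)} = 2$ ($u{\left(o,y \right)} = 7 - 5 = 2$)
$F = 750$ ($F = 25 \cdot 30 = 750$)
$J{\left(N \right)} = 2$
$d = 0$ ($d = 3 \left(-3\right) 0 \cdot 2 \cdot 2 = 3 \cdot 0 \cdot 2 \cdot 2 = 3 \cdot 0 \cdot 2 = 3 \cdot 0 = 0$)
$G{\left(X,w \right)} = X$ ($G{\left(X,w \right)} = 0 \left(-3\right) + X = 0 + X = X$)
$36 G{\left(-56,F \right)} = 36 \left(-56\right) = -2016$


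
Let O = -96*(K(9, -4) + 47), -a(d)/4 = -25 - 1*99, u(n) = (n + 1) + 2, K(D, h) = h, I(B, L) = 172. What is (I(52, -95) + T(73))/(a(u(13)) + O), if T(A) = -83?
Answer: -89/3632 ≈ -0.024504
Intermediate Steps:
u(n) = 3 + n (u(n) = (1 + n) + 2 = 3 + n)
a(d) = 496 (a(d) = -4*(-25 - 1*99) = -4*(-25 - 99) = -4*(-124) = 496)
O = -4128 (O = -96*(-4 + 47) = -96*43 = -4128)
(I(52, -95) + T(73))/(a(u(13)) + O) = (172 - 83)/(496 - 4128) = 89/(-3632) = 89*(-1/3632) = -89/3632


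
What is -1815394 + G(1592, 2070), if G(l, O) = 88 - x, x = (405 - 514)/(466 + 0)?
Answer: -845932487/466 ≈ -1.8153e+6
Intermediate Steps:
x = -109/466 ≈ -0.23391
G(l, O) = 41117/466 (G(l, O) = 88 - 1*(-109/466) = 88 + 109/466 = 41117/466)
-1815394 + G(1592, 2070) = -1815394 + 41117/466 = -845932487/466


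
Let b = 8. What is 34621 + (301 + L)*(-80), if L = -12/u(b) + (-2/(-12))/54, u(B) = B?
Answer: 863521/81 ≈ 10661.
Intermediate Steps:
L = -485/324 (L = -12/8 + (-2/(-12))/54 = -12*1/8 - 1/12*(-2)*(1/54) = -3/2 + (1/6)*(1/54) = -3/2 + 1/324 = -485/324 ≈ -1.4969)
34621 + (301 + L)*(-80) = 34621 + (301 - 485/324)*(-80) = 34621 + (97039/324)*(-80) = 34621 - 1940780/81 = 863521/81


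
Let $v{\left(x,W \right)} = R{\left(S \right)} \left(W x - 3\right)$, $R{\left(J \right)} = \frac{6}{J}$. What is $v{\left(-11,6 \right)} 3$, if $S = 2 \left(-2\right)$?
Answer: $\frac{621}{2} \approx 310.5$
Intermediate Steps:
$S = -4$
$v{\left(x,W \right)} = \frac{9}{2} - \frac{3 W x}{2}$ ($v{\left(x,W \right)} = \frac{6}{-4} \left(W x - 3\right) = 6 \left(- \frac{1}{4}\right) \left(-3 + W x\right) = - \frac{3 \left(-3 + W x\right)}{2} = \frac{9}{2} - \frac{3 W x}{2}$)
$v{\left(-11,6 \right)} 3 = \left(\frac{9}{2} - 9 \left(-11\right)\right) 3 = \left(\frac{9}{2} + 99\right) 3 = \frac{207}{2} \cdot 3 = \frac{621}{2}$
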